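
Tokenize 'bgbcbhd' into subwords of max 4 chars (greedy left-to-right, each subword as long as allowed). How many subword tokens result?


'bgbcbhd' has 7 characters.
Chunking with max size 4:
  Chunk 1: 'bgbc' (positions 0-3)
  Chunk 2: 'bhd' (positions 4-6)
Total chunks: ceil(7 / 4) = 2

2


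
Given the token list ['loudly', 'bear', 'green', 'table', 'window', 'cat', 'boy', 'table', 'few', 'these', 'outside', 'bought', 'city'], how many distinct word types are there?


Listing all tokens and tracking unique types:
  Token 1: 'loudly' -> NEW (unique so far: 1)
  Token 2: 'bear' -> NEW (unique so far: 2)
  Token 3: 'green' -> NEW (unique so far: 3)
  Token 4: 'table' -> NEW (unique so far: 4)
  Token 5: 'window' -> NEW (unique so far: 5)
  Token 6: 'cat' -> NEW (unique so far: 6)
  Token 7: 'boy' -> NEW (unique so far: 7)
  Token 8: 'table' -> duplicate (unique so far: 7)
  Token 9: 'few' -> NEW (unique so far: 8)
  Token 10: 'these' -> NEW (unique so far: 9)
  Token 11: 'outside' -> NEW (unique so far: 10)
  Token 12: 'bought' -> NEW (unique so far: 11)
  Token 13: 'city' -> NEW (unique so far: 12)
Unique types: ('bear', 'bought', 'boy', 'cat', 'city', 'few', 'green', 'loudly', 'outside', 'table', 'these', 'window')
Vocabulary size: 12

12


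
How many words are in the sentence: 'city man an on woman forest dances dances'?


Counting words by splitting on spaces:
  Word 1: 'city'
  Word 2: 'man'
  Word 3: 'an'
  Word 4: 'on'
  Word 5: 'woman'
  Word 6: 'forest'
  Word 7: 'dances'
  Word 8: 'dances'
Total words: 8

8


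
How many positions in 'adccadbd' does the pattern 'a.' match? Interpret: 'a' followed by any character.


Pattern: a. means 'a' followed by any character.
Scanning 'adccadbd' position-by-position:
  Pos 0: window 'ad' -> MATCH
  Pos 1: window 'dc' -> no
  Pos 2: window 'cc' -> no
  Pos 3: window 'ca' -> no
  Pos 4: window 'ad' -> MATCH
  Pos 5: window 'db' -> no
  Pos 6: window 'bd' -> no
  Pos 7: window 'd' -> no
Total matches: 2

2


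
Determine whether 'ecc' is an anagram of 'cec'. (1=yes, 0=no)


Sort characters of 'ecc': 'cce'
Sort characters of 'cec': 'cce'
Sorted forms match -> they ARE anagrams
Result: 1

1


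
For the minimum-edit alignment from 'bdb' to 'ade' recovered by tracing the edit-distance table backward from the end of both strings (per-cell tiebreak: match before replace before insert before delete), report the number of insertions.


Edit distance = 2. Backtracking from cell (3, 3) with preference match > replace > insert > delete,
then listing the resulting alignment 'bdb' -> 'ade' left to right:
  Step 1: replace b->a
  Step 2: keep 'd'
  Step 3: replace b->e
Total insertions: 0

0


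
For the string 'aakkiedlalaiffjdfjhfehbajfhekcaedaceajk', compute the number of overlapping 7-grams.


String 'aakkiedlalaiffjdfjhfehbajfhekcaedaceajk' has length L = 39.
Number of overlapping n-grams = L - n + 1
Substituting: 39 - 7 + 1 = 33

33


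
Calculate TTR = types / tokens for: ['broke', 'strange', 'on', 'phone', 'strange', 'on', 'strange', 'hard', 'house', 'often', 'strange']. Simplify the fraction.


Tokens: 11
Unique types: ('broke', 'hard', 'house', 'often', 'on', 'phone', 'strange') = 7
TTR = 7/11
Already in lowest terms.

7/11


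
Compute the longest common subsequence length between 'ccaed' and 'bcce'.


DP table for LCS of 'ccaed' and 'bcce':
       b  c  c  e
    0  0  0  0  0
  c 0  0  1  1  1
  c 0  0  1  2  2
  a 0  0  1  2  2
  e 0  0  1  2  3
  d 0  0  1  2  3
LCS: 'cce'
LCS length = 3

3


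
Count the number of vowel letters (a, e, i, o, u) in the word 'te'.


Scanning each character of 'te':
  Position 1: 't' -> consonant (running count: 0)
  Position 2: 'e' -> vowel (running count: 1)
Total vowels: 1

1


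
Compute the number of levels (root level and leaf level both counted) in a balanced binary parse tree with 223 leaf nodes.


In a balanced binary tree with n leaves the deepest leaf is ceil(log2(n)) edges below the root,
so counting node levels inclusive of root and leaves gives ceil(log2(n)) + 1 levels.
log2(223) = 7.8009
ceil(7.8009) = 8
levels = 8 + 1 = 9

9


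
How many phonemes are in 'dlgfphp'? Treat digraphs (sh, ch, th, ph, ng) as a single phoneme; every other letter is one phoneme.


Parsing 'dlgfphp' greedily, digraphs first:
  'd' -> consonant phoneme (phonemes so far: 1)
  'l' -> consonant phoneme (phonemes so far: 2)
  'g' -> consonant phoneme (phonemes so far: 3)
  'f' -> consonant phoneme (phonemes so far: 4)
  'ph' -> digraph (1 consonant phoneme) (phonemes so far: 5)
  'p' -> consonant phoneme (phonemes so far: 6)
Total phonemes: 6

6


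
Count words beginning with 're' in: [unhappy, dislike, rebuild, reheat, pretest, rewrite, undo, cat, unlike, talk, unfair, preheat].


Checking each word for prefix 're':
  'unhappy' -> no (count: 0)
  'dislike' -> no (count: 0)
  'rebuild' -> YES, starts with 're' (count: 1)
  'reheat' -> YES, starts with 're' (count: 2)
  'pretest' -> no (count: 2)
  'rewrite' -> YES, starts with 're' (count: 3)
  'undo' -> no (count: 3)
  'cat' -> no (count: 3)
  'unlike' -> no (count: 3)
  'talk' -> no (count: 3)
  'unfair' -> no (count: 3)
  'preheat' -> no (count: 3)
Total with prefix 're': 3

3


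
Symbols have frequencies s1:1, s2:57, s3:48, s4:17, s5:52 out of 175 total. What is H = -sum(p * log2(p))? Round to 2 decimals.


Computing entropy H = -sum(p_i * log2(p_i)):
  s1: p = 1/175 = 0.0057, -p*log2(p) = 0.0426
  s2: p = 57/175 = 0.3257, -p*log2(p) = 0.5271
  s3: p = 48/175 = 0.2743, -p*log2(p) = 0.5119
  s4: p = 17/175 = 0.0971, -p*log2(p) = 0.3268
  s5: p = 52/175 = 0.2971, -p*log2(p) = 0.5202
H = sum of terms = 1.9286
Rounded to 2 decimals: 1.93

1.93


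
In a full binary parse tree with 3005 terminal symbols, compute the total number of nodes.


Leaf nodes (terminals): 3005
Internal nodes = n - 1 = 3005 - 1 = 3004
Total = leaves + internal = 3005 + 3004 = 6009

6009


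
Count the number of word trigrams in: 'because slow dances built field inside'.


Word trigrams from [6] words:
  Trigram 1: (because slow dances)
  Trigram 2: (slow dances built)
  Trigram 3: (dances built field)
  Trigram 4: (built field inside)
Total word trigrams: 6 - 2 = 4

4


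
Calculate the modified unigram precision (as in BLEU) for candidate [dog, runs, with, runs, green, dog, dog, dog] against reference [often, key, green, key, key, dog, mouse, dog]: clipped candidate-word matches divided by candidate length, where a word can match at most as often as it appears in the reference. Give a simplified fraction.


Reference word counts: {'dog': 2, 'green': 1, 'key': 3, 'mouse': 1, 'often': 1}
Checking each candidate word (with clipping):
  'dog' -> in reference (ref count 2, used 1/2) -> match (matches: 1)
  'runs' -> not in reference -> no match (matches: 1)
  'with' -> not in reference -> no match (matches: 1)
  'runs' -> not in reference -> no match (matches: 1)
  'green' -> in reference (ref count 1, used 1/1) -> match (matches: 2)
  'dog' -> in reference (ref count 2, used 2/2) -> match (matches: 3)
  'dog' -> ref count 2 already used up (2/2) -> clipped, no match (matches: 3)
  'dog' -> ref count 2 already used up (2/2) -> clipped, no match (matches: 3)
Clipped matches: 3, Candidate length: 8
Precision = 3/8

3/8


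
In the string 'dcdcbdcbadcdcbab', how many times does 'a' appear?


Scanning 'dcdcbdcbadcdcbab' for 'a':
  Position 8: 'a' -> MATCH (count: 1)
  Position 14: 'a' -> MATCH (count: 2)
Total occurrences of 'a': 2

2


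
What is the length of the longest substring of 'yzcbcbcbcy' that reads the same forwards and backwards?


Scanning 'yzcbcbcbcy' for palindromic substrings.
Substring at positions 2-8: 'cbcbcbc'.
Check: reverse('cbcbcbc') = 'cbcbcbc' -> palindrome confirmed.
Neighbouring characters ('z' / 'y') break symmetry, so it cannot extend further.
No longer palindromic substring exists; longest length = 7

7


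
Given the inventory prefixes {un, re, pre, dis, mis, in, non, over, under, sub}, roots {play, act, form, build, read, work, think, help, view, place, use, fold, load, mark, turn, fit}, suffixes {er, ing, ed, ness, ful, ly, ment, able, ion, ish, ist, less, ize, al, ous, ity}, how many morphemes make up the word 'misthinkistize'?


Segmenting 'misthinkistize' against the inventory:
  'mis' -> prefix (morpheme 1)
  'think' -> root (morpheme 2)
  'ist' -> suffix (morpheme 3)
  'ize' -> suffix (morpheme 4)
Total morphemes: 4

4


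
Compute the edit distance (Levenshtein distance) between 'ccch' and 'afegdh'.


Building DP table for s1='ccch' (len 4) and s2='afegdh' (len 6):
       a  f  e  g  d  h
    0  1  2  3  4  5  6
  c 1  1  2  3  4  5  6
  c 2  2  2  3  4  5  6
  c 3  3  3  3  4  5  6
  h 4  4  4  4  4  5  5
Edit distance = dp[4][6] = 5

5


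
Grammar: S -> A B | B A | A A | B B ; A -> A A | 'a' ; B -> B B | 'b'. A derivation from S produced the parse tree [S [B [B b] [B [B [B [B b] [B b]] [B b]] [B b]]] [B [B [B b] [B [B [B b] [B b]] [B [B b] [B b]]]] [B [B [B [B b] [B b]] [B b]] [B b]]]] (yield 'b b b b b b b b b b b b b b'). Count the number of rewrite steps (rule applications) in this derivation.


Every bracketed nonterminal node [X ...] in the tree is produced by exactly one rule application.
Reading the tree off as a leftmost derivation:
  Step 1: S  =>  B B   (applied S -> B B)
  Step 2: B B  =>  B B B   (applied B -> B B)
  Step 3: B B B  =>  b B B   (applied B -> b)
  Step 4: b B B  =>  b B B B   (applied B -> B B)
  Step 5: b B B B  =>  b B B B B   (applied B -> B B)
  Step 6: b B B B B  =>  b B B B B B   (applied B -> B B)
  Step 7: b B B B B B  =>  b b B B B B   (applied B -> b)
  Step 8: b b B B B B  =>  b b b B B B   (applied B -> b)
  Step 9: b b b B B B  =>  b b b b B B   (applied B -> b)
  Step 10: b b b b B B  =>  b b b b b B   (applied B -> b)
  Step 11: b b b b b B  =>  b b b b b B B   (applied B -> B B)
  Step 12: b b b b b B B  =>  b b b b b B B B   (applied B -> B B)
  Step 13: b b b b b B B B  =>  b b b b b b B B   (applied B -> b)
  Step 14: b b b b b b B B  =>  b b b b b b B B B   (applied B -> B B)
  Step 15: b b b b b b B B B  =>  b b b b b b B B B B   (applied B -> B B)
  Step 16: b b b b b b B B B B  =>  b b b b b b b B B B   (applied B -> b)
  Step 17: b b b b b b b B B B  =>  b b b b b b b b B B   (applied B -> b)
  Step 18: b b b b b b b b B B  =>  b b b b b b b b B B B   (applied B -> B B)
  Step 19: b b b b b b b b B B B  =>  b b b b b b b b b B B   (applied B -> b)
  Step 20: b b b b b b b b b B B  =>  b b b b b b b b b b B   (applied B -> b)
  Step 21: b b b b b b b b b b B  =>  b b b b b b b b b b B B   (applied B -> B B)
  Step 22: b b b b b b b b b b B B  =>  b b b b b b b b b b B B B   (applied B -> B B)
  Step 23: b b b b b b b b b b B B B  =>  b b b b b b b b b b B B B B   (applied B -> B B)
  Step 24: b b b b b b b b b b B B B B  =>  b b b b b b b b b b b B B B   (applied B -> b)
  Step 25: b b b b b b b b b b b B B B  =>  b b b b b b b b b b b b B B   (applied B -> b)
  Step 26: b b b b b b b b b b b b B B  =>  b b b b b b b b b b b b b B   (applied B -> b)
  Step 27: b b b b b b b b b b b b b B  =>  b b b b b b b b b b b b b b   (applied B -> b)
Final yield: b b b b b b b b b b b b b b
Total rewrite steps: 27

27


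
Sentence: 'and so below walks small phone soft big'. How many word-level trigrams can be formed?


Word trigrams from [8] words:
  Trigram 1: (and so below)
  Trigram 2: (so below walks)
  Trigram 3: (below walks small)
  Trigram 4: (walks small phone)
  Trigram 5: (small phone soft)
  Trigram 6: (phone soft big)
Total word trigrams: 8 - 2 = 6

6


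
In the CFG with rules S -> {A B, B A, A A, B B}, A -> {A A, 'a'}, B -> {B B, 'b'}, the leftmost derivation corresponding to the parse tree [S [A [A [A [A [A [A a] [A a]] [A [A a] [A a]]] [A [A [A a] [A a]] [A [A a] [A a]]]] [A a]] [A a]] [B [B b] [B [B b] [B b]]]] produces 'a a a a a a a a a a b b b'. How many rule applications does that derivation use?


Every bracketed nonterminal node [X ...] in the tree is produced by exactly one rule application.
Reading the tree off as a leftmost derivation:
  Step 1: S  =>  A B   (applied S -> A B)
  Step 2: A B  =>  A A B   (applied A -> A A)
  Step 3: A A B  =>  A A A B   (applied A -> A A)
  Step 4: A A A B  =>  A A A A B   (applied A -> A A)
  Step 5: A A A A B  =>  A A A A A B   (applied A -> A A)
  Step 6: A A A A A B  =>  A A A A A A B   (applied A -> A A)
  Step 7: A A A A A A B  =>  a A A A A A B   (applied A -> a)
  Step 8: a A A A A A B  =>  a a A A A A B   (applied A -> a)
  Step 9: a a A A A A B  =>  a a A A A A A B   (applied A -> A A)
  Step 10: a a A A A A A B  =>  a a a A A A A B   (applied A -> a)
  Step 11: a a a A A A A B  =>  a a a a A A A B   (applied A -> a)
  Step 12: a a a a A A A B  =>  a a a a A A A A B   (applied A -> A A)
  Step 13: a a a a A A A A B  =>  a a a a A A A A A B   (applied A -> A A)
  Step 14: a a a a A A A A A B  =>  a a a a a A A A A B   (applied A -> a)
  Step 15: a a a a a A A A A B  =>  a a a a a a A A A B   (applied A -> a)
  Step 16: a a a a a a A A A B  =>  a a a a a a A A A A B   (applied A -> A A)
  Step 17: a a a a a a A A A A B  =>  a a a a a a a A A A B   (applied A -> a)
  Step 18: a a a a a a a A A A B  =>  a a a a a a a a A A B   (applied A -> a)
  Step 19: a a a a a a a a A A B  =>  a a a a a a a a a A B   (applied A -> a)
  Step 20: a a a a a a a a a A B  =>  a a a a a a a a a a B   (applied A -> a)
  Step 21: a a a a a a a a a a B  =>  a a a a a a a a a a B B   (applied B -> B B)
  Step 22: a a a a a a a a a a B B  =>  a a a a a a a a a a b B   (applied B -> b)
  Step 23: a a a a a a a a a a b B  =>  a a a a a a a a a a b B B   (applied B -> B B)
  Step 24: a a a a a a a a a a b B B  =>  a a a a a a a a a a b b B   (applied B -> b)
  Step 25: a a a a a a a a a a b b B  =>  a a a a a a a a a a b b b   (applied B -> b)
Final yield: a a a a a a a a a a b b b
Total rewrite steps: 25

25


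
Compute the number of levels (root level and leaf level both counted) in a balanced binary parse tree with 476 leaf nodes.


In a balanced binary tree with n leaves the deepest leaf is ceil(log2(n)) edges below the root,
so counting node levels inclusive of root and leaves gives ceil(log2(n)) + 1 levels.
log2(476) = 8.8948
ceil(8.8948) = 9
levels = 9 + 1 = 10

10


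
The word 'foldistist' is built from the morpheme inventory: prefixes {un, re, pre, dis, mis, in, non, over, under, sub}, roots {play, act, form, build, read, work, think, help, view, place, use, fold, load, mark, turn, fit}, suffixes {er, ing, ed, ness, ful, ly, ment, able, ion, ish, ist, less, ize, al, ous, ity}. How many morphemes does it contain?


Segmenting 'foldistist' against the inventory:
  'fold' -> root (morpheme 1)
  'ist' -> suffix (morpheme 2)
  'ist' -> suffix (morpheme 3)
Total morphemes: 3

3


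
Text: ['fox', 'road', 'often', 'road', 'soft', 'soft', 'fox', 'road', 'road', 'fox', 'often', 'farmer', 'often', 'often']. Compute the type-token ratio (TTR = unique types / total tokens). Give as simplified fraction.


Tokens: 14
Unique types: ('farmer', 'fox', 'often', 'road', 'soft') = 5
TTR = 5/14
Already in lowest terms.

5/14


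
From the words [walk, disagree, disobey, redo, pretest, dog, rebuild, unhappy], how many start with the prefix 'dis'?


Checking each word for prefix 'dis':
  'walk' -> no (count: 0)
  'disagree' -> YES, starts with 'dis' (count: 1)
  'disobey' -> YES, starts with 'dis' (count: 2)
  'redo' -> no (count: 2)
  'pretest' -> no (count: 2)
  'dog' -> no (count: 2)
  'rebuild' -> no (count: 2)
  'unhappy' -> no (count: 2)
Total with prefix 'dis': 2

2


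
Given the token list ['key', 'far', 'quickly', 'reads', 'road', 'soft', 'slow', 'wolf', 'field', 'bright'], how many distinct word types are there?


Listing all tokens and tracking unique types:
  Token 1: 'key' -> NEW (unique so far: 1)
  Token 2: 'far' -> NEW (unique so far: 2)
  Token 3: 'quickly' -> NEW (unique so far: 3)
  Token 4: 'reads' -> NEW (unique so far: 4)
  Token 5: 'road' -> NEW (unique so far: 5)
  Token 6: 'soft' -> NEW (unique so far: 6)
  Token 7: 'slow' -> NEW (unique so far: 7)
  Token 8: 'wolf' -> NEW (unique so far: 8)
  Token 9: 'field' -> NEW (unique so far: 9)
  Token 10: 'bright' -> NEW (unique so far: 10)
Unique types: ('bright', 'far', 'field', 'key', 'quickly', 'reads', 'road', 'slow', 'soft', 'wolf')
Vocabulary size: 10

10


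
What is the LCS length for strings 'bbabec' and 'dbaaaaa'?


DP table for LCS of 'bbabec' and 'dbaaaaa':
       d  b  a  a  a  a  a
    0  0  0  0  0  0  0  0
  b 0  0  1  1  1  1  1  1
  b 0  0  1  1  1  1  1  1
  a 0  0  1  2  2  2  2  2
  b 0  0  1  2  2  2  2  2
  e 0  0  1  2  2  2  2  2
  c 0  0  1  2  2  2  2  2
LCS: 'ba'
LCS length = 2

2


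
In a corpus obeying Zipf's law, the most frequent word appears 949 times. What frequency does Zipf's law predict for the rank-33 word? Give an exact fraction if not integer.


Zipf's law: freq(rank) = f1 / rank
f1 = 949, rank = 33
freq = 949 / 33
GCD(949, 33) = 1
Simplified: 949/33

949/33


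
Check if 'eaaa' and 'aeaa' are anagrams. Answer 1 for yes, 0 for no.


Sort characters of 'eaaa': 'aaae'
Sort characters of 'aeaa': 'aaae'
Sorted forms match -> they ARE anagrams
Result: 1

1


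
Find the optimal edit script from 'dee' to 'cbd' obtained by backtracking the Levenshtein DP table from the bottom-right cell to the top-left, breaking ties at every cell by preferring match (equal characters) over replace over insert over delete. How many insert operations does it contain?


Edit distance = 3. Backtracking from cell (3, 3) with preference match > replace > insert > delete,
then listing the resulting alignment 'dee' -> 'cbd' left to right:
  Step 1: replace d->c
  Step 2: replace e->b
  Step 3: replace e->d
Total insertions: 0

0


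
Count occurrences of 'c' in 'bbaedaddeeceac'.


Scanning 'bbaedaddeeceac' for 'c':
  Position 10: 'c' -> MATCH (count: 1)
  Position 13: 'c' -> MATCH (count: 2)
Total occurrences of 'c': 2

2


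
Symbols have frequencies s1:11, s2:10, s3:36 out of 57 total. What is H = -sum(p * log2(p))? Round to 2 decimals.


Computing entropy H = -sum(p_i * log2(p_i)):
  s1: p = 11/57 = 0.1930, -p*log2(p) = 0.4580
  s2: p = 10/57 = 0.1754, -p*log2(p) = 0.4405
  s3: p = 36/57 = 0.6316, -p*log2(p) = 0.4187
H = sum of terms = 1.3172
Rounded to 2 decimals: 1.32

1.32


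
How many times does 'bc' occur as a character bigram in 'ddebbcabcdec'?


Scanning 'ddebbcabcdec' for bigram 'bc':
  Position 0: 'dd' -> no
  Position 1: 'de' -> no
  Position 2: 'eb' -> no
  Position 3: 'bb' -> no
  Position 4: 'bc' -> MATCH
  Position 5: 'ca' -> no
  Position 6: 'ab' -> no
  Position 7: 'bc' -> MATCH
  Position 8: 'cd' -> no
  Position 9: 'de' -> no
  Position 10: 'ec' -> no
Total matches: 2

2


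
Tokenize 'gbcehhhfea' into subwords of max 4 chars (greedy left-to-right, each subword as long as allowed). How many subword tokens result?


'gbcehhhfea' has 10 characters.
Chunking with max size 4:
  Chunk 1: 'gbce' (positions 0-3)
  Chunk 2: 'hhhf' (positions 4-7)
  Chunk 3: 'ea' (positions 8-9)
Total chunks: ceil(10 / 4) = 3

3


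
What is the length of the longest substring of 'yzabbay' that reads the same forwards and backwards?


Scanning 'yzabbay' for palindromic substrings.
Substring at positions 2-5: 'abba'.
Check: reverse('abba') = 'abba' -> palindrome confirmed.
Neighbouring characters ('z' / 'y') break symmetry, so it cannot extend further.
No longer palindromic substring exists; longest length = 4

4


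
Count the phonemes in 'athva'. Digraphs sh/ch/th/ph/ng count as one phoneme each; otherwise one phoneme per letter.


Parsing 'athva' greedily, digraphs first:
  'a' -> vowel phoneme (phonemes so far: 1)
  'th' -> digraph (1 consonant phoneme) (phonemes so far: 2)
  'v' -> consonant phoneme (phonemes so far: 3)
  'a' -> vowel phoneme (phonemes so far: 4)
Total phonemes: 4

4


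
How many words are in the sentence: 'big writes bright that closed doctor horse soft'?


Counting words by splitting on spaces:
  Word 1: 'big'
  Word 2: 'writes'
  Word 3: 'bright'
  Word 4: 'that'
  Word 5: 'closed'
  Word 6: 'doctor'
  Word 7: 'horse'
  Word 8: 'soft'
Total words: 8

8


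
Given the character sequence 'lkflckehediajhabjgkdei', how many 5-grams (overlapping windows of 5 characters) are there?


String 'lkflckehediajhabjgkdei' has length L = 22.
Number of overlapping n-grams = L - n + 1
Substituting: 22 - 5 + 1 = 18

18


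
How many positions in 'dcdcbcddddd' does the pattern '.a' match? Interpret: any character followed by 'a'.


Pattern: .a means any character followed by 'a'.
Scanning 'dcdcbcddddd' position-by-position:
  Pos 0: window 'dc' -> no
  Pos 1: window 'cd' -> no
  Pos 2: window 'dc' -> no
  Pos 3: window 'cb' -> no
  Pos 4: window 'bc' -> no
  Pos 5: window 'cd' -> no
  Pos 6: window 'dd' -> no
  Pos 7: window 'dd' -> no
  Pos 8: window 'dd' -> no
  Pos 9: window 'dd' -> no
  Pos 10: window 'd' -> no
Total matches: 0

0


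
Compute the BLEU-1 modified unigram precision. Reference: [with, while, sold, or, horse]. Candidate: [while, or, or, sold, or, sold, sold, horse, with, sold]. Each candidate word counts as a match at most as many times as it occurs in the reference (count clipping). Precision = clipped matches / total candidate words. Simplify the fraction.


Reference word counts: {'horse': 1, 'or': 1, 'sold': 1, 'while': 1, 'with': 1}
Checking each candidate word (with clipping):
  'while' -> in reference (ref count 1, used 1/1) -> match (matches: 1)
  'or' -> in reference (ref count 1, used 1/1) -> match (matches: 2)
  'or' -> ref count 1 already used up (1/1) -> clipped, no match (matches: 2)
  'sold' -> in reference (ref count 1, used 1/1) -> match (matches: 3)
  'or' -> ref count 1 already used up (1/1) -> clipped, no match (matches: 3)
  'sold' -> ref count 1 already used up (1/1) -> clipped, no match (matches: 3)
  'sold' -> ref count 1 already used up (1/1) -> clipped, no match (matches: 3)
  'horse' -> in reference (ref count 1, used 1/1) -> match (matches: 4)
  'with' -> in reference (ref count 1, used 1/1) -> match (matches: 5)
  'sold' -> ref count 1 already used up (1/1) -> clipped, no match (matches: 5)
Clipped matches: 5, Candidate length: 10
Precision = 5/10 = 1/2

1/2


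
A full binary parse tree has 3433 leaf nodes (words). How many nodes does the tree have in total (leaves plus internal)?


Leaf nodes (terminals): 3433
Internal nodes = n - 1 = 3433 - 1 = 3432
Total = leaves + internal = 3433 + 3432 = 6865

6865


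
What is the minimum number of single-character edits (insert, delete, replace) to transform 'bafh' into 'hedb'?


Building DP table for s1='bafh' (len 4) and s2='hedb' (len 4):
       h  e  d  b
    0  1  2  3  4
  b 1  1  2  3  3
  a 2  2  2  3  4
  f 3  3  3  3  4
  h 4  3  4  4  4
Edit distance = dp[4][4] = 4

4


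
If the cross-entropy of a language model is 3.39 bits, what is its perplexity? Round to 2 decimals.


Perplexity formula: PP = 2^H
H = 3.39
PP = 2^3.39
Decompose: 2^3.39 = 2^3 * 2^0.39
2^3 = 8, 2^0.39 ~ 1.3103934
PP ~ 8 * 1.3103934 = 10.4831472
Rounded to 2 decimals: 10.48

10.48


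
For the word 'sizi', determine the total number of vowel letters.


Scanning each character of 'sizi':
  Position 1: 's' -> consonant (running count: 0)
  Position 2: 'i' -> vowel (running count: 1)
  Position 3: 'z' -> consonant (running count: 1)
  Position 4: 'i' -> vowel (running count: 2)
Total vowels: 2

2


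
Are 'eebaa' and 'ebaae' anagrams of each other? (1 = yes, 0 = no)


Sort characters of 'eebaa': 'aabee'
Sort characters of 'ebaae': 'aabee'
Sorted forms match -> they ARE anagrams
Result: 1

1


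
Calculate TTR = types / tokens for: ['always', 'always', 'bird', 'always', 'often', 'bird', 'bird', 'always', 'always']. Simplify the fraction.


Tokens: 9
Unique types: ('always', 'bird', 'often') = 3
TTR = 3/9
Simplify: divide both by 3 -> 1/3
TTR = 1/3

1/3


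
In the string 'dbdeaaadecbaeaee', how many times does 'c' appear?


Scanning 'dbdeaaadecbaeaee' for 'c':
  Position 9: 'c' -> MATCH (count: 1)
Total occurrences of 'c': 1

1


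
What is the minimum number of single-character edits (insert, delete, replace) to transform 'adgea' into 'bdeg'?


Building DP table for s1='adgea' (len 5) and s2='bdeg' (len 4):
       b  d  e  g
    0  1  2  3  4
  a 1  1  2  3  4
  d 2  2  1  2  3
  g 3  3  2  2  2
  e 4  4  3  2  3
  a 5  5  4  3  3
Edit distance = dp[5][4] = 3

3


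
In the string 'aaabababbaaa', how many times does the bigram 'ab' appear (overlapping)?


Scanning 'aaabababbaaa' for bigram 'ab':
  Position 0: 'aa' -> no
  Position 1: 'aa' -> no
  Position 2: 'ab' -> MATCH
  Position 3: 'ba' -> no
  Position 4: 'ab' -> MATCH
  Position 5: 'ba' -> no
  Position 6: 'ab' -> MATCH
  Position 7: 'bb' -> no
  Position 8: 'ba' -> no
  Position 9: 'aa' -> no
  Position 10: 'aa' -> no
Total matches: 3

3


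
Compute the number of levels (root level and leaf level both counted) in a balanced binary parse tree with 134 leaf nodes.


In a balanced binary tree with n leaves the deepest leaf is ceil(log2(n)) edges below the root,
so counting node levels inclusive of root and leaves gives ceil(log2(n)) + 1 levels.
log2(134) = 7.0661
ceil(7.0661) = 8
levels = 8 + 1 = 9

9


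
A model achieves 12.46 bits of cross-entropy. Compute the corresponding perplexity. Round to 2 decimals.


Perplexity formula: PP = 2^H
H = 12.46
PP = 2^12.46
Decompose: 2^12.46 = 2^12 * 2^0.46
2^12 = 4096, 2^0.46 ~ 1.3755418
PP ~ 4096 * 1.3755418 = 5634.2192128
Rounded to 2 decimals: 5634.22

5634.22


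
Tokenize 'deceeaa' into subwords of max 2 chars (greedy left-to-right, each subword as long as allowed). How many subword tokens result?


'deceeaa' has 7 characters.
Chunking with max size 2:
  Chunk 1: 'de' (positions 0-1)
  Chunk 2: 'ce' (positions 2-3)
  Chunk 3: 'ea' (positions 4-5)
  Chunk 4: 'a' (positions 6-6)
Total chunks: ceil(7 / 2) = 4

4


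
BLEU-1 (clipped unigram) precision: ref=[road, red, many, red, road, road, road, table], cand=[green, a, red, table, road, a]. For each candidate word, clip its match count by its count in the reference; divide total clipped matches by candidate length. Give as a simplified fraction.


Reference word counts: {'many': 1, 'red': 2, 'road': 4, 'table': 1}
Checking each candidate word (with clipping):
  'green' -> not in reference -> no match (matches: 0)
  'a' -> not in reference -> no match (matches: 0)
  'red' -> in reference (ref count 2, used 1/2) -> match (matches: 1)
  'table' -> in reference (ref count 1, used 1/1) -> match (matches: 2)
  'road' -> in reference (ref count 4, used 1/4) -> match (matches: 3)
  'a' -> not in reference -> no match (matches: 3)
Clipped matches: 3, Candidate length: 6
Precision = 3/6 = 1/2

1/2


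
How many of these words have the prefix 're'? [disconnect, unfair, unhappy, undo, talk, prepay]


Checking each word for prefix 're':
  'disconnect' -> no (count: 0)
  'unfair' -> no (count: 0)
  'unhappy' -> no (count: 0)
  'undo' -> no (count: 0)
  'talk' -> no (count: 0)
  'prepay' -> no (count: 0)
Total with prefix 're': 0

0


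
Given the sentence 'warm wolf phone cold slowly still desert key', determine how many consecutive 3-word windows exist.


Word trigrams from [8] words:
  Trigram 1: (warm wolf phone)
  Trigram 2: (wolf phone cold)
  Trigram 3: (phone cold slowly)
  Trigram 4: (cold slowly still)
  Trigram 5: (slowly still desert)
  Trigram 6: (still desert key)
Total word trigrams: 8 - 2 = 6

6


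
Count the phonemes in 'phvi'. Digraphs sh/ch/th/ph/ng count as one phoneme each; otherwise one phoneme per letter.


Parsing 'phvi' greedily, digraphs first:
  'ph' -> digraph (1 consonant phoneme) (phonemes so far: 1)
  'v' -> consonant phoneme (phonemes so far: 2)
  'i' -> vowel phoneme (phonemes so far: 3)
Total phonemes: 3

3


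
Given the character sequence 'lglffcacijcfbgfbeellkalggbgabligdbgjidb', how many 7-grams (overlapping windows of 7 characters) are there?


String 'lglffcacijcfbgfbeellkalggbgabligdbgjidb' has length L = 39.
Number of overlapping n-grams = L - n + 1
Substituting: 39 - 7 + 1 = 33

33


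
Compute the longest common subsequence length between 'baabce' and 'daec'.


DP table for LCS of 'baabce' and 'daec':
       d  a  e  c
    0  0  0  0  0
  b 0  0  0  0  0
  a 0  0  1  1  1
  a 0  0  1  1  1
  b 0  0  1  1  1
  c 0  0  1  1  2
  e 0  0  1  2  2
LCS: 'ac'
LCS length = 2

2


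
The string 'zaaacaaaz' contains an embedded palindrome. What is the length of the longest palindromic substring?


Scanning 'zaaacaaaz' for palindromic substrings.
Substring at positions 0-8: 'zaaacaaaz'.
Check: reverse('zaaacaaaz') = 'zaaacaaaz' -> palindrome confirmed.
No longer palindromic substring exists; longest length = 9

9


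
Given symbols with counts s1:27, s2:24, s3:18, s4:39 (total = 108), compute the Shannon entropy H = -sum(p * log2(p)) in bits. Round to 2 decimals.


Computing entropy H = -sum(p_i * log2(p_i)):
  s1: p = 27/108 = 0.2500, -p*log2(p) = 0.5000
  s2: p = 24/108 = 0.2222, -p*log2(p) = 0.4822
  s3: p = 18/108 = 0.1667, -p*log2(p) = 0.4308
  s4: p = 39/108 = 0.3611, -p*log2(p) = 0.5306
H = sum of terms = 1.9436
Rounded to 2 decimals: 1.94

1.94


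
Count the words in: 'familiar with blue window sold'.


Counting words by splitting on spaces:
  Word 1: 'familiar'
  Word 2: 'with'
  Word 3: 'blue'
  Word 4: 'window'
  Word 5: 'sold'
Total words: 5

5


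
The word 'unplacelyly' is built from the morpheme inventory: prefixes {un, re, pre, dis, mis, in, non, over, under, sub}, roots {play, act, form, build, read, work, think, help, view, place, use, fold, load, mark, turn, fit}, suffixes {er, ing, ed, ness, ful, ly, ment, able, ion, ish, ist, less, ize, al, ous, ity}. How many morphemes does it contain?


Segmenting 'unplacelyly' against the inventory:
  'un' -> prefix (morpheme 1)
  'place' -> root (morpheme 2)
  'ly' -> suffix (morpheme 3)
  'ly' -> suffix (morpheme 4)
Total morphemes: 4

4


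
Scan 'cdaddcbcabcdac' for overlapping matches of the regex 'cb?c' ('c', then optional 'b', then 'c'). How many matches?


Pattern: cb?c means 'c', then optional 'b', then 'c'.
Scanning 'cdaddcbcabcdac' position-by-position:
  Pos 0: window 'cda' -> no
  Pos 1: window 'dad' -> no
  Pos 2: window 'add' -> no
  Pos 3: window 'ddc' -> no
  Pos 4: window 'dcb' -> no
  Pos 5: window 'cbc' -> MATCH
  Pos 6: window 'bca' -> no
  Pos 7: window 'cab' -> no
  Pos 8: window 'abc' -> no
  Pos 9: window 'bcd' -> no
  Pos 10: window 'cda' -> no
  Pos 11: window 'dac' -> no
  Pos 12: window 'ac' -> no
  Pos 13: window 'c' -> no
Total matches: 1

1


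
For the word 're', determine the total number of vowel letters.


Scanning each character of 're':
  Position 1: 'r' -> consonant (running count: 0)
  Position 2: 'e' -> vowel (running count: 1)
Total vowels: 1

1


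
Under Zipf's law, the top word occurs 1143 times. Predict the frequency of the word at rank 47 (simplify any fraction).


Zipf's law: freq(rank) = f1 / rank
f1 = 1143, rank = 47
freq = 1143 / 47
GCD(1143, 47) = 1
Simplified: 1143/47

1143/47


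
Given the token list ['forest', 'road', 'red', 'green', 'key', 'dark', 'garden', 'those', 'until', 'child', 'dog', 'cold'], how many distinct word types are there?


Listing all tokens and tracking unique types:
  Token 1: 'forest' -> NEW (unique so far: 1)
  Token 2: 'road' -> NEW (unique so far: 2)
  Token 3: 'red' -> NEW (unique so far: 3)
  Token 4: 'green' -> NEW (unique so far: 4)
  Token 5: 'key' -> NEW (unique so far: 5)
  Token 6: 'dark' -> NEW (unique so far: 6)
  Token 7: 'garden' -> NEW (unique so far: 7)
  Token 8: 'those' -> NEW (unique so far: 8)
  Token 9: 'until' -> NEW (unique so far: 9)
  Token 10: 'child' -> NEW (unique so far: 10)
  Token 11: 'dog' -> NEW (unique so far: 11)
  Token 12: 'cold' -> NEW (unique so far: 12)
Unique types: ('child', 'cold', 'dark', 'dog', 'forest', 'garden', 'green', 'key', 'red', 'road', 'those', 'until')
Vocabulary size: 12

12


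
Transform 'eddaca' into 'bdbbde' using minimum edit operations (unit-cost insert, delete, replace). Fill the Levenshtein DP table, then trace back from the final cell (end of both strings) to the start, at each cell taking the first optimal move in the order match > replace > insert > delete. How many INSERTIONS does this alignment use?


Edit distance = 5. Backtracking from cell (6, 6) with preference match > replace > insert > delete,
then listing the resulting alignment 'eddaca' -> 'bdbbde' left to right:
  Step 1: replace e->b
  Step 2: keep 'd'
  Step 3: replace d->b
  Step 4: replace a->b
  Step 5: replace c->d
  Step 6: replace a->e
Total insertions: 0

0


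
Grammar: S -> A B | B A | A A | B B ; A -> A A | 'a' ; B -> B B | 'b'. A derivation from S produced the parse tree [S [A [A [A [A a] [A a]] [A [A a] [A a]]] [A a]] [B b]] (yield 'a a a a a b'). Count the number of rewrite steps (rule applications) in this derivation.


Every bracketed nonterminal node [X ...] in the tree is produced by exactly one rule application.
Reading the tree off as a leftmost derivation:
  Step 1: S  =>  A B   (applied S -> A B)
  Step 2: A B  =>  A A B   (applied A -> A A)
  Step 3: A A B  =>  A A A B   (applied A -> A A)
  Step 4: A A A B  =>  A A A A B   (applied A -> A A)
  Step 5: A A A A B  =>  a A A A B   (applied A -> a)
  Step 6: a A A A B  =>  a a A A B   (applied A -> a)
  Step 7: a a A A B  =>  a a A A A B   (applied A -> A A)
  Step 8: a a A A A B  =>  a a a A A B   (applied A -> a)
  Step 9: a a a A A B  =>  a a a a A B   (applied A -> a)
  Step 10: a a a a A B  =>  a a a a a B   (applied A -> a)
  Step 11: a a a a a B  =>  a a a a a b   (applied B -> b)
Final yield: a a a a a b
Total rewrite steps: 11

11


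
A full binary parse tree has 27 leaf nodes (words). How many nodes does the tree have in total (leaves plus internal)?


Leaf nodes (terminals): 27
Internal nodes = n - 1 = 27 - 1 = 26
Total = leaves + internal = 27 + 26 = 53

53


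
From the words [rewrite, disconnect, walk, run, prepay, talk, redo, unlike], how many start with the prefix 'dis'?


Checking each word for prefix 'dis':
  'rewrite' -> no (count: 0)
  'disconnect' -> YES, starts with 'dis' (count: 1)
  'walk' -> no (count: 1)
  'run' -> no (count: 1)
  'prepay' -> no (count: 1)
  'talk' -> no (count: 1)
  'redo' -> no (count: 1)
  'unlike' -> no (count: 1)
Total with prefix 'dis': 1

1


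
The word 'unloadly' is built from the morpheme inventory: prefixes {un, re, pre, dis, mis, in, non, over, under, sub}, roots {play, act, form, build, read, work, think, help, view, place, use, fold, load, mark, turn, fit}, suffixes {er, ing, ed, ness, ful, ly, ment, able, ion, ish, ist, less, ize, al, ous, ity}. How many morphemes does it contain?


Segmenting 'unloadly' against the inventory:
  'un' -> prefix (morpheme 1)
  'load' -> root (morpheme 2)
  'ly' -> suffix (morpheme 3)
Total morphemes: 3

3


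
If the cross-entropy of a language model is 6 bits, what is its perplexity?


Perplexity formula: PP = 2^H
H = 6
PP = 2^6
Steps: 2^1 = 2, 2^2 = 4, 2^3 = 8, 2^4 = 16, 2^5 = 32, 2^6 = 64
PP = 64

64


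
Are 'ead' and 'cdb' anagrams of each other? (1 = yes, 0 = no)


Sort characters of 'ead': 'ade'
Sort characters of 'cdb': 'bcd'
Sorted forms differ -> they are NOT anagrams
Result: 0

0


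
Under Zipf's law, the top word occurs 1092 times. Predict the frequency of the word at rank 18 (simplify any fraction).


Zipf's law: freq(rank) = f1 / rank
f1 = 1092, rank = 18
freq = 1092 / 18
GCD(1092, 18) = 6
Simplified: 182/3

182/3


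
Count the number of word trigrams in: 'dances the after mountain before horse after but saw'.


Word trigrams from [9] words:
  Trigram 1: (dances the after)
  Trigram 2: (the after mountain)
  Trigram 3: (after mountain before)
  Trigram 4: (mountain before horse)
  Trigram 5: (before horse after)
  Trigram 6: (horse after but)
  Trigram 7: (after but saw)
Total word trigrams: 9 - 2 = 7

7


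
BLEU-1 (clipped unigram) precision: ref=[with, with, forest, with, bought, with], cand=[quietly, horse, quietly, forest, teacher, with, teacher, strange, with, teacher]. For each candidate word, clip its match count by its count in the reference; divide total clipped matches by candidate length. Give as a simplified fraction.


Reference word counts: {'bought': 1, 'forest': 1, 'with': 4}
Checking each candidate word (with clipping):
  'quietly' -> not in reference -> no match (matches: 0)
  'horse' -> not in reference -> no match (matches: 0)
  'quietly' -> not in reference -> no match (matches: 0)
  'forest' -> in reference (ref count 1, used 1/1) -> match (matches: 1)
  'teacher' -> not in reference -> no match (matches: 1)
  'with' -> in reference (ref count 4, used 1/4) -> match (matches: 2)
  'teacher' -> not in reference -> no match (matches: 2)
  'strange' -> not in reference -> no match (matches: 2)
  'with' -> in reference (ref count 4, used 2/4) -> match (matches: 3)
  'teacher' -> not in reference -> no match (matches: 3)
Clipped matches: 3, Candidate length: 10
Precision = 3/10

3/10


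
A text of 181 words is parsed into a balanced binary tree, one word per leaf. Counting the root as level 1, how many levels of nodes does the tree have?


In a balanced binary tree with n leaves the deepest leaf is ceil(log2(n)) edges below the root,
so counting node levels inclusive of root and leaves gives ceil(log2(n)) + 1 levels.
log2(181) = 7.4998
ceil(7.4998) = 8
levels = 8 + 1 = 9

9


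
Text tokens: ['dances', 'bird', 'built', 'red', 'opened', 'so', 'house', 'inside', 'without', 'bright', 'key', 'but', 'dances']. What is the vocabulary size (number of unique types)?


Listing all tokens and tracking unique types:
  Token 1: 'dances' -> NEW (unique so far: 1)
  Token 2: 'bird' -> NEW (unique so far: 2)
  Token 3: 'built' -> NEW (unique so far: 3)
  Token 4: 'red' -> NEW (unique so far: 4)
  Token 5: 'opened' -> NEW (unique so far: 5)
  Token 6: 'so' -> NEW (unique so far: 6)
  Token 7: 'house' -> NEW (unique so far: 7)
  Token 8: 'inside' -> NEW (unique so far: 8)
  Token 9: 'without' -> NEW (unique so far: 9)
  Token 10: 'bright' -> NEW (unique so far: 10)
  Token 11: 'key' -> NEW (unique so far: 11)
  Token 12: 'but' -> NEW (unique so far: 12)
  Token 13: 'dances' -> duplicate (unique so far: 12)
Unique types: ('bird', 'bright', 'built', 'but', 'dances', 'house', 'inside', 'key', 'opened', 'red', 'so', 'without')
Vocabulary size: 12

12


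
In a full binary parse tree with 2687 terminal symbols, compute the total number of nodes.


Leaf nodes (terminals): 2687
Internal nodes = n - 1 = 2687 - 1 = 2686
Total = leaves + internal = 2687 + 2686 = 5373

5373


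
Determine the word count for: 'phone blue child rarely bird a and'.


Counting words by splitting on spaces:
  Word 1: 'phone'
  Word 2: 'blue'
  Word 3: 'child'
  Word 4: 'rarely'
  Word 5: 'bird'
  Word 6: 'a'
  Word 7: 'and'
Total words: 7

7


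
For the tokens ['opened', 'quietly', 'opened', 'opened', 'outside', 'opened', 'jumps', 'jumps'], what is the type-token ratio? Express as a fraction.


Tokens: 8
Unique types: ('jumps', 'opened', 'outside', 'quietly') = 4
TTR = 4/8
Simplify: divide both by 4 -> 1/2
TTR = 1/2

1/2


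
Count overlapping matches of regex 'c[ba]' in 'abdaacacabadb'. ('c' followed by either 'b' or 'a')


Pattern: c[ba] means 'c' followed by either 'b' or 'a'.
Scanning 'abdaacacabadb' position-by-position:
  Pos 0: window 'ab' -> no
  Pos 1: window 'bd' -> no
  Pos 2: window 'da' -> no
  Pos 3: window 'aa' -> no
  Pos 4: window 'ac' -> no
  Pos 5: window 'ca' -> MATCH
  Pos 6: window 'ac' -> no
  Pos 7: window 'ca' -> MATCH
  Pos 8: window 'ab' -> no
  Pos 9: window 'ba' -> no
  Pos 10: window 'ad' -> no
  Pos 11: window 'db' -> no
  Pos 12: window 'b' -> no
Total matches: 2

2


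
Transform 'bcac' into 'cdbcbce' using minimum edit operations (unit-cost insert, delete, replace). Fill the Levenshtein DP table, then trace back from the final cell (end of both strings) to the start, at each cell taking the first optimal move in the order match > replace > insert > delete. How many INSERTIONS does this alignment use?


Edit distance = 4. Backtracking from cell (4, 7) with preference match > replace > insert > delete,
then listing the resulting alignment 'bcac' -> 'cdbcbce' left to right:
  Step 1: insert 'c' [insertion #1]
  Step 2: insert 'd' [insertion #2]
  Step 3: keep 'b'
  Step 4: keep 'c'
  Step 5: replace a->b
  Step 6: keep 'c'
  Step 7: insert 'e' [insertion #3]
Total insertions: 3

3
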